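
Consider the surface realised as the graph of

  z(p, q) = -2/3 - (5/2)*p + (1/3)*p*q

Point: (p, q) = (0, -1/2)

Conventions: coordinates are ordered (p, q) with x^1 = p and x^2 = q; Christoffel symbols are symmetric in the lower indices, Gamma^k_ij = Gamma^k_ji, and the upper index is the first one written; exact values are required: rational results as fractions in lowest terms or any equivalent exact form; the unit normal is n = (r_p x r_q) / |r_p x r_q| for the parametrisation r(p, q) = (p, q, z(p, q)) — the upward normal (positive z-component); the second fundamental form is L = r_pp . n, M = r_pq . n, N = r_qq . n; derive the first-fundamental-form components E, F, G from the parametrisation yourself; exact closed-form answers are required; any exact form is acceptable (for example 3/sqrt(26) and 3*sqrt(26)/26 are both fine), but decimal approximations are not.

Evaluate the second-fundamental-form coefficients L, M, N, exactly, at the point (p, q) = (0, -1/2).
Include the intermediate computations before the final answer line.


z_p = -8/3, z_q = 0, z_pp = 0, z_pq = 1/3, z_qq = 0
E = 73/9, F = 0, G = 1; answer radicand W^2 = 73/9
unnormalised second-form numerators: l = 0, m = 1/3, n = 0; L = l/sqrt(73/9), and similarly M = m/sqrt(W^2), N = n/sqrt(W^2)

Answer: L = 0, M = sqrt(73)/73, N = 0


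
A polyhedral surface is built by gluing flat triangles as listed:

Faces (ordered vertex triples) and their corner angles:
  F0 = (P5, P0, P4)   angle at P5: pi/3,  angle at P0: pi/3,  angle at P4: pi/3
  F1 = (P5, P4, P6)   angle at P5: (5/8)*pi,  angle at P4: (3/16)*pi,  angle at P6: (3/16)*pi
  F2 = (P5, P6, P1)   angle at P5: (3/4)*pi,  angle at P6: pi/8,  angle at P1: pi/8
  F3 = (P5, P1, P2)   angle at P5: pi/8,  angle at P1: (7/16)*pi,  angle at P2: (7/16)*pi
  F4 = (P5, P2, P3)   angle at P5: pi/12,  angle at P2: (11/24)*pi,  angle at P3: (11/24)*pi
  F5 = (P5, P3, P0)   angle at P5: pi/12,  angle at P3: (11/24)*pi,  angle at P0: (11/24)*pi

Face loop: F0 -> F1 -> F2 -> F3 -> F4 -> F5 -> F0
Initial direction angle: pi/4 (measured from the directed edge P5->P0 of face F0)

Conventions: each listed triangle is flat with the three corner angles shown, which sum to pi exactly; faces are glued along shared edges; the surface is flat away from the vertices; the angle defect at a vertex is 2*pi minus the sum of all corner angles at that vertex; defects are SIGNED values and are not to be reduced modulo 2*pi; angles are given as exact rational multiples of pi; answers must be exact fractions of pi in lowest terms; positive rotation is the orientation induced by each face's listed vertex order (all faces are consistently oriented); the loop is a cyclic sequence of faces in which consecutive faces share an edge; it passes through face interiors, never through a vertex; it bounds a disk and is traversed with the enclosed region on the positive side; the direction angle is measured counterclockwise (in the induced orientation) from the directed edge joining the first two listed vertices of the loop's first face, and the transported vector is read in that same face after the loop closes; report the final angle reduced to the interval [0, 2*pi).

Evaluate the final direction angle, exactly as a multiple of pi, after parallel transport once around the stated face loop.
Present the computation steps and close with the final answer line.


enclosed vertex P5: corner angles sum to 2*pi, defect = 2*pi - 2*pi = 0
the final direction is the initial angle plus the enclosed defects, taken mod 2*pi in the induced orientation
final angle = pi/4 + 0 = pi/4 (mod 2*pi)

Answer: final direction angle = pi/4


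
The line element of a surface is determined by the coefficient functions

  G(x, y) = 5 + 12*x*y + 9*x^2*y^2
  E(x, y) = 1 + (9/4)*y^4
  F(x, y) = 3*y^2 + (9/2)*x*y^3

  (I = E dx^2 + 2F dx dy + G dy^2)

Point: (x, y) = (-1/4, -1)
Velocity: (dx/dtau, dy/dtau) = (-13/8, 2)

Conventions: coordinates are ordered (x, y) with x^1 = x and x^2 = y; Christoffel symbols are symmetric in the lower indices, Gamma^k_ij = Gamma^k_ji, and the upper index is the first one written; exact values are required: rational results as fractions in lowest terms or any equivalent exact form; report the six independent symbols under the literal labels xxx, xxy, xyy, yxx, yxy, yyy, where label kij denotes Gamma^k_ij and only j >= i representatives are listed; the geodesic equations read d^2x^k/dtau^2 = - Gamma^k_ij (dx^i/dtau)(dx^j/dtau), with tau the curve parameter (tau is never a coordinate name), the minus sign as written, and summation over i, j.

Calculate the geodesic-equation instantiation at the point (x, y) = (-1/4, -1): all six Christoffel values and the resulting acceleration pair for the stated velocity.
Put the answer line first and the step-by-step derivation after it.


Answer: Gamma_xxx = 0, Gamma_xxy = -72/173, Gamma_xyy = -18/173, Gamma_yxx = 0, Gamma_yxy = -132/173, Gamma_yyy = -33/173; accelerations (d^2x/dtau^2, d^2y/dtau^2) = (-396/173, -726/173)

E = 13/4, F = 33/8, G = 137/16 at the point
E_x = 0, E_y = -9, F_x = -9/2, F_y = -75/8, G_x = -33/2, G_y = -33/8
EG - F^2 = 173/16;  g^inv = (16/173) * [[137/16, -33/8], [-33/8, 13/4]]
first-kind symbols [ij,l] = (1/2)(d_i g_jl + d_j g_il - d_l g_ij): [xx,x] = E_x/2 = 0, [xx,y] = F_x - E_y/2 = 0, [xy,x] = E_y/2 = -9/2, [xy,y] = G_x/2 = -33/4, [yy,x] = F_y - G_x/2 = -9/8, [yy,y] = G_y/2 = -33/16
Gamma^x_ij = (G*[ij,x] - F*[ij,y])/(EG - F^2), Gamma^y_ij = (E*[ij,y] - F*[ij,x])/(EG - F^2)
Gamma_xxx = 0, Gamma_xxy = -72/173, Gamma_xyy = -18/173, Gamma_yxx = 0, Gamma_yxy = -132/173, Gamma_yyy = -33/173
d^2x/dtau^2 = -(Gamma_xxx*(-13/8)^2 + 2*Gamma_xxy*(-13/8)*(2) + Gamma_xyy*(2)^2) = -396/173
d^2y/dtau^2 = -(Gamma_yxx*(-13/8)^2 + 2*Gamma_yxy*(-13/8)*(2) + Gamma_yyy*(2)^2) = -726/173


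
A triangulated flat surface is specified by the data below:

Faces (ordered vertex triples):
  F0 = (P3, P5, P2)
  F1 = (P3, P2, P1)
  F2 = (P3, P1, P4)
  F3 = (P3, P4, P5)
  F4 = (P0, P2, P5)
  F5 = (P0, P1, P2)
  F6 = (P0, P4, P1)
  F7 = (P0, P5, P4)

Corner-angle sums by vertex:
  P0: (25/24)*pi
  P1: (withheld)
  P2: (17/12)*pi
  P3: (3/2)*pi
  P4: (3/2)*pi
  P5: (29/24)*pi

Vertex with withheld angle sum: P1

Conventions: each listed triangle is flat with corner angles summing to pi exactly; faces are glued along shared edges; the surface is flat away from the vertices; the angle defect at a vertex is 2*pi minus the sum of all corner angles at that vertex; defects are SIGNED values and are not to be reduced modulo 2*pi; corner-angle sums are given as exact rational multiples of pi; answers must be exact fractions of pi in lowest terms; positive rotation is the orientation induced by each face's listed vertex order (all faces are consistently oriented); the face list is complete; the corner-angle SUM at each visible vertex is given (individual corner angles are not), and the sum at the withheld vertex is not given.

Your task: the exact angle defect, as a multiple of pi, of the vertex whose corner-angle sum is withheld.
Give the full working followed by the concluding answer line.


V = 6, E = 12, F = 8; chi = V - E + F = 2
Gauss-Bonnet: total defect = 2*pi*chi = 4*pi; visible defects sum to (10/3)*pi

Answer: defect(P1) = (2/3)*pi


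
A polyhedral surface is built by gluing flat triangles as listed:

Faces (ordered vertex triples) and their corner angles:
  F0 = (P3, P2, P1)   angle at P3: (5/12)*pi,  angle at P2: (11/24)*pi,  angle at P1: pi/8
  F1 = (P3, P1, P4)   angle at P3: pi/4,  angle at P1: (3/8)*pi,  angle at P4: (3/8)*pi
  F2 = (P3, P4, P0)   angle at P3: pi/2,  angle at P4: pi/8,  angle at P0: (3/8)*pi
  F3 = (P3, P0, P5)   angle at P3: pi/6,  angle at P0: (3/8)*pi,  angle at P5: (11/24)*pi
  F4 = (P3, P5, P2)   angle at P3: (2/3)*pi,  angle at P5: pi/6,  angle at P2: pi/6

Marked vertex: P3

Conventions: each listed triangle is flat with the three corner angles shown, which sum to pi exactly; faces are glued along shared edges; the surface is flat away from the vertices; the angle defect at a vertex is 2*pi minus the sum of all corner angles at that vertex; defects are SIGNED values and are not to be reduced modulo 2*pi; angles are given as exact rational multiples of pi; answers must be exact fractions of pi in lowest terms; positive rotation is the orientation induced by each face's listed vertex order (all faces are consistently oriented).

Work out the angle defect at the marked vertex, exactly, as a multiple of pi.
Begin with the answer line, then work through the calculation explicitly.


Answer: defect(P3) = 0

Sum of corner angles at P3: 2*pi
defect = 2*pi - 2*pi


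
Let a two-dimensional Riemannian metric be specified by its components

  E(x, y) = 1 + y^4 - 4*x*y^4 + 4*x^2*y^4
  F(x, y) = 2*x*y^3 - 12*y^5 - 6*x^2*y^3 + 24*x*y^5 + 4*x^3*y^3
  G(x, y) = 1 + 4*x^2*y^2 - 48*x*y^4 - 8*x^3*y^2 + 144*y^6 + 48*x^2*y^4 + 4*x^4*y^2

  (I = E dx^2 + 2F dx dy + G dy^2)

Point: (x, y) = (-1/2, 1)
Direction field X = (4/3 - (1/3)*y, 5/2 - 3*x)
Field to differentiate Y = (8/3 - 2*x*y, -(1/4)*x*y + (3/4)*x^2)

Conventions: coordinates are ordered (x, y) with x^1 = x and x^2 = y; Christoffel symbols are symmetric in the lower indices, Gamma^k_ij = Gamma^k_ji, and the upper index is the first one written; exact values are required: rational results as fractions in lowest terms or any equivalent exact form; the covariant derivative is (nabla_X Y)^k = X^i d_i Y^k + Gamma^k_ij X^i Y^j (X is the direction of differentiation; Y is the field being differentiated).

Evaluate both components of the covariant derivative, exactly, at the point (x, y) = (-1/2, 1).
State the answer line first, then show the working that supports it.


Answer: (nabla_X Y)^x = 4631/2247, (nabla_X Y)^y = -2731/2996

E = 5, F = -27, G = 733/4 at the point
E_x = -8, E_y = 16, F_x = 35, F_y = -129, G_x = -108, G_y = 2025/2
EG - F^2 = 749/4;  g^inv = (4/749) * [[733/4, 27], [27, 5]]
first-kind symbols [ij,l] = (1/2)(d_i g_jl + d_j g_il - d_l g_ij): [xx,x] = E_x/2 = -4, [xx,y] = F_x - E_y/2 = 27, [xy,x] = E_y/2 = 8, [xy,y] = G_x/2 = -54, [yy,x] = F_y - G_x/2 = -75, [yy,y] = G_y/2 = 2025/4
Gamma^x_ij = (G*[ij,x] - F*[ij,y])/(EG - F^2), Gamma^y_ij = (E*[ij,y] - F*[ij,x])/(EG - F^2)
Gamma_xxx = -16/749, Gamma_xxy = 32/749, Gamma_xyy = -300/749, Gamma_yxx = 108/749, Gamma_yxy = -216/749, Gamma_yyy = 2025/749
X = (1, 4), Y = (11/3, 5/16) at the point


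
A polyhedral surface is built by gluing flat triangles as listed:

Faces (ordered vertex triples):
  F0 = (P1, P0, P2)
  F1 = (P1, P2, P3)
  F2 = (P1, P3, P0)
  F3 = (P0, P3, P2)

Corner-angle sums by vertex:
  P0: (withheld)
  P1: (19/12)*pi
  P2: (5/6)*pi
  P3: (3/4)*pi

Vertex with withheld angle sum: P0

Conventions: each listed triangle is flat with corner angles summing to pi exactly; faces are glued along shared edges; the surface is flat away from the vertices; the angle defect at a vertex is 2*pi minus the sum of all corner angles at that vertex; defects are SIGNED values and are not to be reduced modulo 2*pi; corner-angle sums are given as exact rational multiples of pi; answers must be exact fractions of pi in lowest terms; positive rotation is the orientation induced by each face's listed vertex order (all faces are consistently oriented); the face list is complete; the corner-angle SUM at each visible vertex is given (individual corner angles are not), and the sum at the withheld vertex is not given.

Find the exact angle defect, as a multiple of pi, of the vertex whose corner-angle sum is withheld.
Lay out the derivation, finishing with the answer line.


V = 4, E = 6, F = 4; chi = V - E + F = 2
Gauss-Bonnet: total defect = 2*pi*chi = 4*pi; visible defects sum to (17/6)*pi

Answer: defect(P0) = (7/6)*pi


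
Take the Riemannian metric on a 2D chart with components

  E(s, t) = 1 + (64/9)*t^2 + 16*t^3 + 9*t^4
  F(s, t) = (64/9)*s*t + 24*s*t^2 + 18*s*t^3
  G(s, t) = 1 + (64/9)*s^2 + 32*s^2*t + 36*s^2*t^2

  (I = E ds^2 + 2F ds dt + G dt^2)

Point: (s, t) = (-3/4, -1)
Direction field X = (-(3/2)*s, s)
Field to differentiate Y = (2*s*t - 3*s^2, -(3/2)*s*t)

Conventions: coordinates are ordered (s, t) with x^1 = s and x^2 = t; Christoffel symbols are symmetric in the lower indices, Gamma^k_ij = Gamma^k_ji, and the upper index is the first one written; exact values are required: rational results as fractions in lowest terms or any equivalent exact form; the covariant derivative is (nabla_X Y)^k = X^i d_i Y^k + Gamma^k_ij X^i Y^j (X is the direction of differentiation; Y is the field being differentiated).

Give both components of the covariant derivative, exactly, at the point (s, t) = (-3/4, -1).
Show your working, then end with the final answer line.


E = 10/9, F = 5/6, G = 29/4 at the point
E_s = 0, E_t = -20/9, F_s = -10/9, F_t = -59/6, G_s = -50/3, G_t = -45/2
EG - F^2 = 265/36;  g^inv = (36/265) * [[29/4, -5/6], [-5/6, 10/9]]
first-kind symbols [ij,l] = (1/2)(d_i g_jl + d_j g_il - d_l g_ij): [ss,s] = E_s/2 = 0, [ss,t] = F_s - E_t/2 = 0, [st,s] = E_t/2 = -10/9, [st,t] = G_s/2 = -25/3, [tt,s] = F_t - G_s/2 = -3/2, [tt,t] = G_t/2 = -45/4
Gamma^s_ij = (G*[ij,s] - F*[ij,t])/(EG - F^2), Gamma^t_ij = (E*[ij,t] - F*[ij,s])/(EG - F^2)
Gamma_sss = 0, Gamma_sst = -8/53, Gamma_stt = -54/265, Gamma_tss = 0, Gamma_tst = -60/53, Gamma_ttt = -81/53
X = (9/8, -3/4), Y = (-3/16, -9/8) at the point

Answer: (nabla_X Y)^s = 8343/2120, (nabla_X Y)^t = 351/424


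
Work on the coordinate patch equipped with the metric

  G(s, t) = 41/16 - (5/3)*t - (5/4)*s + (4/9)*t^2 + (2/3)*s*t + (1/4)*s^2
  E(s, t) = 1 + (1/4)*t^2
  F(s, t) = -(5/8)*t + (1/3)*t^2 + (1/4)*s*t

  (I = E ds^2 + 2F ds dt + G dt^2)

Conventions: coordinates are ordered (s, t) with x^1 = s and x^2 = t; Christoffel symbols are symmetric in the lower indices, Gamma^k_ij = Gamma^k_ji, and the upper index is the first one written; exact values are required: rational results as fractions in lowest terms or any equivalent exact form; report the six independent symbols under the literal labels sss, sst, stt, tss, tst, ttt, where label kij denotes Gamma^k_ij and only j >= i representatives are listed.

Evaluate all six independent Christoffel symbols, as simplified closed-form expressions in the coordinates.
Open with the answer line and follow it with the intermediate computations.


Answer: Gamma_sss = 0, Gamma_sst = 36*t/(36*s^2 + 96*s*t - 180*s + 100*t^2 - 240*t + 369), Gamma_stt = 48*t/(36*s^2 + 96*s*t - 180*s + 100*t^2 - 240*t + 369), Gamma_tss = 0, Gamma_tst = (36*s + 48*t - 90)/(36*s^2 + 96*s*t - 180*s + 100*t^2 - 240*t + 369), Gamma_ttt = (48*s + 64*t - 120)/(36*s^2 + 96*s*t - 180*s + 100*t^2 - 240*t + 369)

E = 1 + (1/4)*t^2; F = -(5/8)*t + (1/3)*t^2 + (1/4)*s*t; G = 41/16 - (5/3)*t - (5/4)*s + (4/9)*t^2 + (2/3)*s*t + (1/4)*s^2
Gamma^k_ij = (1/2) g^{kl} (d_i g_jl + d_j g_il - d_l g_ij), with g^inv = (1/(EG-F^2)) [[G, -F], [-F, E]]
first partials: E_s = 0, E_t = (1/2)*t, F_s = (1/4)*t, F_t = -5/8 + (2/3)*t + (1/4)*s, G_s = -5/4 + (2/3)*t + (1/2)*s, G_t = -5/3 + (8/9)*t + (2/3)*s
D = EG - F^2 = 41/16 - (5/3)*t - (5/4)*s + (25/36)*t^2 + (2/3)*s*t + (1/4)*s^2
expanded: Gamma^s_ss = (G E_s - 2F F_s + F E_t)/(2D), Gamma^s_st = (G E_t - F G_s)/(2D), Gamma^s_tt = (2G F_t - G G_s - F G_t)/(2D), Gamma^t_ss = (2E F_s - E E_t - F E_s)/(2D), Gamma^t_st = (E G_s - F E_t)/(2D), Gamma^t_tt = (E G_t - 2F F_t + F G_s)/(2D); substitute and cancel common factors


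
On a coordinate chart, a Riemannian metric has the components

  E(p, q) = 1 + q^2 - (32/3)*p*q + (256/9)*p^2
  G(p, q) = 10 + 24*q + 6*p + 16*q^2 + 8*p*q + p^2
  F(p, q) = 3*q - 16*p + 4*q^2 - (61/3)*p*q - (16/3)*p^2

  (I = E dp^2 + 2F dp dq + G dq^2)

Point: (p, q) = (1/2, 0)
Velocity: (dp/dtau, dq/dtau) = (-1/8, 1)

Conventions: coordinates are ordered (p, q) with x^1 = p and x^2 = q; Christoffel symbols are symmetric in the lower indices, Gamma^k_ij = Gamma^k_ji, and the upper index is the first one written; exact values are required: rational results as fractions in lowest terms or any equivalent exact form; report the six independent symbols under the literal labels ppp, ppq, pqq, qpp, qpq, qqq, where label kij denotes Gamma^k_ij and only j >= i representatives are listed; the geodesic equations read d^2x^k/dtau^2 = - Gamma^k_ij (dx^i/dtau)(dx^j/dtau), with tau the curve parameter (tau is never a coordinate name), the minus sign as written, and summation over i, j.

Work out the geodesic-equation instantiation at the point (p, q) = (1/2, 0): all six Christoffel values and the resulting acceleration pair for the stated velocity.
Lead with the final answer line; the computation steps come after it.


Answer: Gamma_ppp = 512/733, Gamma_ppq = -96/733, Gamma_pqq = -384/733, Gamma_qpp = -672/733, Gamma_qpq = 126/733, Gamma_qqq = 504/733; accelerations (d^2p/dtau^2, d^2q/dtau^2) = (352/733, -462/733)

E = 73/9, F = -28/3, G = 53/4 at the point
E_p = 256/9, E_q = -16/3, F_p = -64/3, F_q = -43/6, G_p = 7, G_q = 28
EG - F^2 = 733/36;  g^inv = (36/733) * [[53/4, 28/3], [28/3, 73/9]]
first-kind symbols [ij,l] = (1/2)(d_i g_jl + d_j g_il - d_l g_ij): [pp,p] = E_p/2 = 128/9, [pp,q] = F_p - E_q/2 = -56/3, [pq,p] = E_q/2 = -8/3, [pq,q] = G_p/2 = 7/2, [qq,p] = F_q - G_p/2 = -32/3, [qq,q] = G_q/2 = 14
Gamma^p_ij = (G*[ij,p] - F*[ij,q])/(EG - F^2), Gamma^q_ij = (E*[ij,q] - F*[ij,p])/(EG - F^2)
Gamma_ppp = 512/733, Gamma_ppq = -96/733, Gamma_pqq = -384/733, Gamma_qpp = -672/733, Gamma_qpq = 126/733, Gamma_qqq = 504/733
d^2p/dtau^2 = -(Gamma_ppp*(-1/8)^2 + 2*Gamma_ppq*(-1/8)*(1) + Gamma_pqq*(1)^2) = 352/733
d^2q/dtau^2 = -(Gamma_qpp*(-1/8)^2 + 2*Gamma_qpq*(-1/8)*(1) + Gamma_qqq*(1)^2) = -462/733


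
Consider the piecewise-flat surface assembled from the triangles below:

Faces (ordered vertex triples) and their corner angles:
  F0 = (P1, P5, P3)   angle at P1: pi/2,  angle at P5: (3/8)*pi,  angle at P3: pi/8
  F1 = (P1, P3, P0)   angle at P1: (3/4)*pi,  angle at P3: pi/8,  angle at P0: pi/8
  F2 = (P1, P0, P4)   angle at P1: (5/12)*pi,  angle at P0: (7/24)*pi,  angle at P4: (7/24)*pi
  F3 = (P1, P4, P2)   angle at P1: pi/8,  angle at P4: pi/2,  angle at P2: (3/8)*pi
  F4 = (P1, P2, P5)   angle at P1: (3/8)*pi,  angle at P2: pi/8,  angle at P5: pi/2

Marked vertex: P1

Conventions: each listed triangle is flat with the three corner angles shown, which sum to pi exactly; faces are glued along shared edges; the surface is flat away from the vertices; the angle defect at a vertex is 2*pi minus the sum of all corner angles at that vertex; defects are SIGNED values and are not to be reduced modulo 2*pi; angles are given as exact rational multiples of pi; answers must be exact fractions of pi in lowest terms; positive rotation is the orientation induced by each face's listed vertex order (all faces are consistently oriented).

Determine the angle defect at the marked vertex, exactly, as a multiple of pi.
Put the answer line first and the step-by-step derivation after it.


Answer: defect(P1) = -pi/6

Sum of corner angles at P1: (13/6)*pi
defect = 2*pi - (13/6)*pi


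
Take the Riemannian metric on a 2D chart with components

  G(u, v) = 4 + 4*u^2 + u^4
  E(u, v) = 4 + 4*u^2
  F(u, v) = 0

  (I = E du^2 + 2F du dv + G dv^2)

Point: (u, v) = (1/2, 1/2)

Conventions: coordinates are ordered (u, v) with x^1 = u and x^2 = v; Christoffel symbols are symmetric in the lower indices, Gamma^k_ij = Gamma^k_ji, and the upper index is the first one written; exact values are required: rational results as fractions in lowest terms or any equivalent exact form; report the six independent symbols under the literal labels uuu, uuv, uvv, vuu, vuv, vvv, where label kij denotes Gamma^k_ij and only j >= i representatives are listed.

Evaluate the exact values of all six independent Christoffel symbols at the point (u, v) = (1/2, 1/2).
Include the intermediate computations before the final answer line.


E = 5, F = 0, G = 81/16 at the point
E_u = 4, E_v = 0, F_u = 0, F_v = 0, G_u = 9/2, G_v = 0
EG - F^2 = 405/16;  g^inv = (16/405) * [[81/16, 0], [0, 5]]
first-kind symbols [ij,l] = (1/2)(d_i g_jl + d_j g_il - d_l g_ij): [uu,u] = E_u/2 = 2, [uu,v] = F_u - E_v/2 = 0, [uv,u] = E_v/2 = 0, [uv,v] = G_u/2 = 9/4, [vv,u] = F_v - G_u/2 = -9/4, [vv,v] = G_v/2 = 0
Gamma^u_ij = (G*[ij,u] - F*[ij,v])/(EG - F^2), Gamma^v_ij = (E*[ij,v] - F*[ij,u])/(EG - F^2)

Answer: Gamma_uuu = 2/5, Gamma_uuv = 0, Gamma_uvv = -9/20, Gamma_vuu = 0, Gamma_vuv = 4/9, Gamma_vvv = 0


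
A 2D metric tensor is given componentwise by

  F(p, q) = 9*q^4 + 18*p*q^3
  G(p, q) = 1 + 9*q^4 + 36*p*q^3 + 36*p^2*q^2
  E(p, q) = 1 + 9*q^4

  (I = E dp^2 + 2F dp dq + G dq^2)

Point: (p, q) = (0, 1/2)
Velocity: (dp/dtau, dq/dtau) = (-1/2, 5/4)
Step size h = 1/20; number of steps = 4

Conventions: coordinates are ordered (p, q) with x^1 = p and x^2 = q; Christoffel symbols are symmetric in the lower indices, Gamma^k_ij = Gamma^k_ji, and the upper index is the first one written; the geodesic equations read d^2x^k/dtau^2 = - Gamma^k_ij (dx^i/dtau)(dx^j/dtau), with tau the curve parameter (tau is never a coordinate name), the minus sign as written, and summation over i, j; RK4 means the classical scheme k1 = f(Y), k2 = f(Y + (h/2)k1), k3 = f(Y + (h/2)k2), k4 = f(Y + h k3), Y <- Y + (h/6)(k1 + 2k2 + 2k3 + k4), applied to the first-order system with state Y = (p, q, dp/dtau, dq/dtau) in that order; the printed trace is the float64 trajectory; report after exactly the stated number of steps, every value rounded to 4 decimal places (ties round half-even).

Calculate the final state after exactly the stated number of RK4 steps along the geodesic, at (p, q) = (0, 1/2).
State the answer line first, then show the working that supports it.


Answer: p = -0.1040, q = 0.7463, dp/dtau = -0.5286, dq/dtau = 1.2243

f(Y) = (dp/dtau, dq/dtau, -Gamma^p_ij Y'^i Y'^j, -Gamma^q_ij Y'^i Y'^j) with the Gammas evaluated at the stage position; h = 0.050000; intermediate values shown to 6 dp
step 0: p = 0.0000, q = 0.5000, dp/dtau = -0.5000, dq/dtau = 1.2500
step 1:
  k1: at (p, q) = (0.000000, 0.500000), (dp/dtau, dq/dtau) = (-0.500000, 1.250000); Gamma_ppp = 0.000000, Gamma_ppq = 1.058824, Gamma_pqq = 1.058824, Gamma_qpp = 0.000000, Gamma_qpq = 1.058824, Gamma_qqq = 1.058824; k1 = (-0.500000, 1.250000, -0.330882, -0.330882)
  k2: at (p, q) = (-0.012500, 0.531250), (dp/dtau, dq/dtau) = (-0.508272, 1.241728); Gamma_ppp = 0.000000, Gamma_ppq = 1.139764, Gamma_pqq = 1.112946, Gamma_qpp = 0.000000, Gamma_qpq = 1.086128, Gamma_qqq = 1.060572; k2 = (-0.508272, 1.241728, -0.277347, -0.264296)
  k3: at (p, q) = (-0.012707, 0.531043), (dp/dtau, dq/dtau) = (-0.506934, 1.243393); Gamma_ppp = 0.000000, Gamma_ppq = 1.139982, Gamma_pqq = 1.112704, Gamma_qpp = 0.000000, Gamma_qpq = 1.085427, Gamma_qqq = 1.059455; k3 = (-0.506934, 1.243393, -0.283168, -0.269616)
  k4: at (p, q) = (-0.025347, 0.562170), (dp/dtau, dq/dtau) = (-0.514158, 1.236519); Gamma_ppp = 0.000000, Gamma_ppq = 1.209980, Gamma_pqq = 1.155425, Gamma_qpp = 0.000000, Gamma_qpq = 1.100870, Gamma_qqq = 1.051235; k4 = (-0.514158, 1.236519, -0.228092, -0.207524)
  Y <- Y + (h/6)(k1 + 2k2 + 2k3 + k4): p = -0.0254, q = 0.5621, dp/dtau = -0.5140, dq/dtau = 1.2366
step 2:
  k1: at (p, q) = (-0.025371, 0.562140), (dp/dtau, dq/dtau) = (-0.514000, 1.236615); Gamma_ppp = 0.000000, Gamma_ppq = 1.210016, Gamma_pqq = 1.155404, Gamma_qpp = 0.000000, Gamma_qpq = 1.100791, Gamma_qqq = 1.051109; k1 = (-0.514000, 1.236615, -0.228641, -0.208002)
  k2: at (p, q) = (-0.038221, 0.593055), (dp/dtau, dq/dtau) = (-0.519716, 1.231415); Gamma_ppp = 0.000000, Gamma_ppq = 1.269225, Gamma_pqq = 1.187425, Gamma_qpp = 0.000000, Gamma_qpq = 1.105626, Gamma_qqq = 1.034370; k2 = (-0.519716, 1.231415, -0.176018, -0.153330)
  k3: at (p, q) = (-0.038364, 0.592925), (dp/dtau, dq/dtau) = (-0.518400, 1.232781); Gamma_ppp = 0.000000, Gamma_ppq = 1.269551, Gamma_pqq = 1.187407, Gamma_qpp = 0.000000, Gamma_qpq = 1.105262, Gamma_qqq = 1.033748; k3 = (-0.518400, 1.232781, -0.181886, -0.158349)
  k4: at (p, q) = (-0.051291, 0.623779), (dp/dtau, dq/dtau) = (-0.523094, 1.228697); Gamma_ppp = 0.000000, Gamma_ppq = 1.318347, Gamma_pqq = 1.209943, Gamma_qpp = 0.000000, Gamma_qpq = 1.101540, Gamma_qqq = 1.010963; k4 = (-0.523094, 1.228697, -0.131980, -0.110275)
  Y <- Y + (h/6)(k1 + 2k2 + 2k3 + k4): p = -0.0513, q = 0.6238, dp/dtau = -0.5230, dq/dtau = 1.2288
step 3:
  k1: at (p, q) = (-0.051316, 0.623754), (dp/dtau, dq/dtau) = (-0.522970, 1.228768); Gamma_ppp = 0.000000, Gamma_ppq = 1.318413, Gamma_pqq = 1.209948, Gamma_qpp = 0.000000, Gamma_qpq = 1.101483, Gamma_qqq = 1.010865; k1 = (-0.522970, 1.228768, -0.132416, -0.110629)
  k2: at (p, q) = (-0.064390, 0.654473), (dp/dtau, dq/dtau) = (-0.526281, 1.226002); Gamma_ppp = 0.000000, Gamma_ppq = 1.357701, Gamma_pqq = 1.224124, Gamma_qpp = 0.000000, Gamma_qpq = 1.090547, Gamma_qqq = 0.983254; k2 = (-0.526281, 1.226002, -0.087923, -0.070622)
  k3: at (p, q) = (-0.064473, 0.654404), (dp/dtau, dq/dtau) = (-0.525168, 1.227002); Gamma_ppp = 0.000000, Gamma_ppq = 1.357955, Gamma_pqq = 1.224167, Gamma_qpp = 0.000000, Gamma_qpq = 1.090379, Gamma_qqq = 0.982954; k3 = (-0.525168, 1.227002, -0.092941, -0.074627)
  k4: at (p, q) = (-0.077574, 0.685104), (dp/dtau, dq/dtau) = (-0.527617, 1.225036); Gamma_ppp = 0.000000, Gamma_ppq = 1.388332, Gamma_pqq = 1.231131, Gamma_qpp = 0.000000, Gamma_qpq = 1.073931, Gamma_qqq = 0.952330; k4 = (-0.527617, 1.225036, -0.052878, -0.040904)
  Y <- Y + (h/6)(k1 + 2k2 + 2k3 + k4): p = -0.0776, q = 0.6851, dp/dtau = -0.5275, dq/dtau = 1.2251
step 4:
  k1: at (p, q) = (-0.077595, 0.685086), (dp/dtau, dq/dtau) = (-0.527529, 1.225084); Gamma_ppp = 0.000000, Gamma_ppq = 1.388401, Gamma_pqq = 1.231147, Gamma_qpp = 0.000000, Gamma_qpq = 1.073892, Gamma_qqq = 0.952260; k1 = (-0.527529, 1.225084, -0.053187, -0.041139)
  k2: at (p, q) = (-0.090783, 0.715713), (dp/dtau, dq/dtau) = (-0.528858, 1.224056); Gamma_ppp = 0.000000, Gamma_ppq = 1.411012, Gamma_pqq = 1.232035, Gamma_qpp = 0.000000, Gamma_qpq = 1.053058, Gamma_qqq = 0.919485; k2 = (-0.528858, 1.224056, -0.019130, -0.014277)
  k3: at (p, q) = (-0.090816, 0.715687), (dp/dtau, dq/dtau) = (-0.528007, 1.224727); Gamma_ppp = 0.000000, Gamma_ppq = 1.411127, Gamma_pqq = 1.232064, Gamma_qpp = 0.000000, Gamma_qpq = 1.053001, Gamma_qqq = 0.919381; k3 = (-0.528007, 1.224727, -0.022990, -0.017156)
  k4: at (p, q) = (-0.103995, 0.746322), (dp/dtau, dq/dtau) = (-0.528678, 1.224226); Gamma_ppp = 0.000000, Gamma_ppq = 1.426620, Gamma_pqq = 1.227830, Gamma_qpp = 0.000000, Gamma_qpq = 1.029039, Gamma_qqq = 0.885649; k4 = (-0.528678, 1.224226, 0.006494, 0.004684)
  Y <- Y + (h/6)(k1 + 2k2 + 2k3 + k4): p = -0.1040, q = 0.7463, dp/dtau = -0.5286, dq/dtau = 1.2243


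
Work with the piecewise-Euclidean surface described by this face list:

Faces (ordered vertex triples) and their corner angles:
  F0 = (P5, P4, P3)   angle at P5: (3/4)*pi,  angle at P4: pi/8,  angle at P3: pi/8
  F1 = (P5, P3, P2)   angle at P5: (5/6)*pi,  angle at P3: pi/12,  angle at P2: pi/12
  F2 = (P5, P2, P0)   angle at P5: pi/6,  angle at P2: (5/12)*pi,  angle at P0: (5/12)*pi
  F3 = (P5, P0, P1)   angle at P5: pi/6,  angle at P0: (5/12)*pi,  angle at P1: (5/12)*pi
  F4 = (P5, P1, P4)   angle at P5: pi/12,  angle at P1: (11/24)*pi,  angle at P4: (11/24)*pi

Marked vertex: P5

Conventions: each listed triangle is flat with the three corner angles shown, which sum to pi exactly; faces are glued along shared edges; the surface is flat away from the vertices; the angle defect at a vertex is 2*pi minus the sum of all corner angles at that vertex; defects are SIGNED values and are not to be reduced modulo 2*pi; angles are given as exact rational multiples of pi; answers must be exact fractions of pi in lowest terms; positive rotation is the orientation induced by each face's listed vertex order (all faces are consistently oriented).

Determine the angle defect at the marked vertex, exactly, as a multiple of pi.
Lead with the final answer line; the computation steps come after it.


Answer: defect(P5) = 0

Sum of corner angles at P5: 2*pi
defect = 2*pi - 2*pi


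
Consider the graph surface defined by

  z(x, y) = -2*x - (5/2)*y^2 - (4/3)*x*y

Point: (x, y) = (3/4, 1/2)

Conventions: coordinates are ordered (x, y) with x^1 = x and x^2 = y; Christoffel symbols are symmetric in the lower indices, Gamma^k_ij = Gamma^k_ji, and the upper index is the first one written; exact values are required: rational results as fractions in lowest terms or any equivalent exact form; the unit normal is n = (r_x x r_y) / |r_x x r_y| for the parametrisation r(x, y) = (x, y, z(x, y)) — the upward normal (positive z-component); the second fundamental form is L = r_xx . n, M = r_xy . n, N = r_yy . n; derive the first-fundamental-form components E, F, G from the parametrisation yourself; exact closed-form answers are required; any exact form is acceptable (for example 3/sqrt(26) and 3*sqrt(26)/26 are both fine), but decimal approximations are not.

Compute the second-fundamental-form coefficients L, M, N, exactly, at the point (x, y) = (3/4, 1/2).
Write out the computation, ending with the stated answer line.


z_x = -8/3, z_y = -7/2, z_xx = 0, z_xy = -4/3, z_yy = -5
E = 73/9, F = 28/3, G = 53/4; answer radicand W^2 = 733/36
unnormalised second-form numerators: l = 0, m = -4/3, n = -5; L = l/sqrt(733/36), and similarly M = m/sqrt(W^2), N = n/sqrt(W^2)

Answer: L = 0, M = -8*sqrt(733)/733, N = -30*sqrt(733)/733


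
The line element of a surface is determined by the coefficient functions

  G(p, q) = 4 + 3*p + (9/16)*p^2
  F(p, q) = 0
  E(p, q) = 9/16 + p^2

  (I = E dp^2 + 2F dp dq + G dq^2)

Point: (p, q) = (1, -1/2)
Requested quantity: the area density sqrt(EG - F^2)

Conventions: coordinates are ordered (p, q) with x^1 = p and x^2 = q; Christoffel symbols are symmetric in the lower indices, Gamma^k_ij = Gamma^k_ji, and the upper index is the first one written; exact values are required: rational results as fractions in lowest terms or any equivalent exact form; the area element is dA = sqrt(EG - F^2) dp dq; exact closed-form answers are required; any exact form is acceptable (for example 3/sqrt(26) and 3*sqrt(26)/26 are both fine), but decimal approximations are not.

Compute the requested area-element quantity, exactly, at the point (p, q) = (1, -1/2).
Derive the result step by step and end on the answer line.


E = 25/16, F = 0, G = 121/16; EG - F^2 = 3025/256

Answer: sqrt(EG - F^2) = 55/16


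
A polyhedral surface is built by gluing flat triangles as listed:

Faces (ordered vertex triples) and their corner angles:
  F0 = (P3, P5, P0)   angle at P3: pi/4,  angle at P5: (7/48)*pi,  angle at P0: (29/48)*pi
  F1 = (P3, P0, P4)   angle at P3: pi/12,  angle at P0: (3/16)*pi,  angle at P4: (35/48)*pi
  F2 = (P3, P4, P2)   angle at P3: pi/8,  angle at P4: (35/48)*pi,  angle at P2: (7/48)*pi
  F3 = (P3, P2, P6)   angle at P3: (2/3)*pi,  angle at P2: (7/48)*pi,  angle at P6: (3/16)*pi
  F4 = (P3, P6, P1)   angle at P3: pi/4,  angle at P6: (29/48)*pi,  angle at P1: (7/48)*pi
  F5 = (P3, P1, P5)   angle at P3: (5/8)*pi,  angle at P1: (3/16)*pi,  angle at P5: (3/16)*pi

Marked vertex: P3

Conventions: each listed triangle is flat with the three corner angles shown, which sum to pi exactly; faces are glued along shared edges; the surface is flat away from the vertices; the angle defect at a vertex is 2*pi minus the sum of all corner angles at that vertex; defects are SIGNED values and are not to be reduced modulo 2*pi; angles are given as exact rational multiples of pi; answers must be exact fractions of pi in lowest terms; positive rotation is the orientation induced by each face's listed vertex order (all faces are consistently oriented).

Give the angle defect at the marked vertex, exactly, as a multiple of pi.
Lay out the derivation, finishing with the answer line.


Sum of corner angles at P3: 2*pi
defect = 2*pi - 2*pi

Answer: defect(P3) = 0


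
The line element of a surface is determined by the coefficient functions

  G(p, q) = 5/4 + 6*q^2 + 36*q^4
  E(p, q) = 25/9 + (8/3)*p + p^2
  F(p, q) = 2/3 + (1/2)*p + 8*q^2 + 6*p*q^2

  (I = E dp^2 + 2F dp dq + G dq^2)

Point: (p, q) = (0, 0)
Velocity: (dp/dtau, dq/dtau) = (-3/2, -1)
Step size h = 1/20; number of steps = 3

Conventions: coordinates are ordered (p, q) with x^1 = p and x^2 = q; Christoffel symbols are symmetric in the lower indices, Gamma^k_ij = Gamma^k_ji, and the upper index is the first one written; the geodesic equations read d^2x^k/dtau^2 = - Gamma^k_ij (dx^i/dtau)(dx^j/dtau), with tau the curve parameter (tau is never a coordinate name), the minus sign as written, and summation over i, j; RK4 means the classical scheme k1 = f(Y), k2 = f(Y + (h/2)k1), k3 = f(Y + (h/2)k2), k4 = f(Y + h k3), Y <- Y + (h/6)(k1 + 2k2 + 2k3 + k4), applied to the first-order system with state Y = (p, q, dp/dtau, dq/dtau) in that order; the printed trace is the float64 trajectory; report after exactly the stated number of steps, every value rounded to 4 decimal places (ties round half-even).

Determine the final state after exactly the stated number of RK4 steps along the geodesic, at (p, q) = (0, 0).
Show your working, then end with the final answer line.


f(Y) = (dp/dtau, dq/dtau, -Gamma^p_ij Y'^i Y'^j, -Gamma^q_ij Y'^i Y'^j) with the Gammas evaluated at the stage position; h = 0.050000; intermediate values shown to 6 dp
step 0: p = 0.0000, q = 0.0000, dp/dtau = -1.5000, dq/dtau = -1.0000
step 1:
  k1: at (p, q) = (0.000000, 0.000000), (dp/dtau, dq/dtau) = (-1.500000, -1.000000); Gamma_ppp = 0.440367, Gamma_ppq = 0.000000, Gamma_pqq = 0.000000, Gamma_qpp = 0.165138, Gamma_qpq = 0.000000, Gamma_qqq = 0.000000; k1 = (-1.500000, -1.000000, -0.990826, -0.371560)
  k2: at (p, q) = (-0.037500, -0.025000), (dp/dtau, dq/dtau) = (-1.524771, -1.009289); Gamma_ppp = 0.441819, Gamma_ppq = 0.000000, Gamma_pqq = -0.132546, Gamma_qpp = 0.171756, Gamma_qpq = 0.000000, Gamma_qqq = -0.051527; k2 = (-1.524771, -1.009289, -0.892177, -0.346830)
  k3: at (p, q) = (-0.038119, -0.025232), (dp/dtau, dq/dtau) = (-1.522304, -1.008671); Gamma_ppp = 0.441839, Gamma_ppq = 0.000000, Gamma_pqq = -0.133783, Gamma_qpp = 0.171869, Gamma_qpq = 0.000000, Gamma_qqq = -0.052040; k3 = (-1.522304, -1.008671, -0.887810, -0.345346)
  k4: at (p, q) = (-0.076115, -0.050434), (dp/dtau, dq/dtau) = (-1.544391, -1.017267); Gamma_ppp = 0.441735, Gamma_ppq = 0.000000, Gamma_pqq = -0.267339, Gamma_qpp = 0.181042, Gamma_qpq = 0.000000, Gamma_qqq = -0.109567; k4 = (-1.544391, -1.017267, -0.776949, -0.318427)
  Y <- Y + (h/6)(k1 + 2k2 + 2k3 + k4): p = -0.0762, q = -0.0504, dp/dtau = -1.5444, dq/dtau = -1.0173
step 2:
  k1: at (p, q) = (-0.076155, -0.050443), (dp/dtau, dq/dtau) = (-1.544398, -1.017286); Gamma_ppp = 0.441736, Gamma_ppq = 0.000000, Gamma_pqq = -0.267391, Gamma_qpp = 0.181050, Gamma_qpq = 0.000000, Gamma_qqq = -0.109593; k1 = (-1.544398, -1.017286, -0.776897, -0.318419)
  k2: at (p, q) = (-0.114764, -0.075875), (dp/dtau, dq/dtau) = (-1.563820, -1.025247); Gamma_ppp = 0.439814, Gamma_ppq = 0.000000, Gamma_pqq = -0.400453, Gamma_qpp = 0.192931, Gamma_qpq = 0.000000, Gamma_qqq = -0.175664; k2 = (-1.563820, -1.025247, -0.654652, -0.287172)
  k3: at (p, q) = (-0.115250, -0.076074), (dp/dtau, dq/dtau) = (-1.560764, -1.024465); Gamma_ppp = 0.439796, Gamma_ppq = 0.000000, Gamma_pqq = -0.401486, Gamma_qpp = 0.193065, Gamma_qpq = 0.000000, Gamma_qqq = -0.176248; k3 = (-1.560764, -1.024465, -0.649964, -0.285326)
  k4: at (p, q) = (-0.154193, -0.101666), (dp/dtau, dq/dtau) = (-1.576896, -1.031552); Gamma_ppp = 0.435713, Gamma_ppq = 0.000000, Gamma_pqq = -0.531568, Gamma_qpp = 0.207675, Gamma_qpq = 0.000000, Gamma_qqq = -0.253363; k4 = (-1.576896, -1.031552, -0.517801, -0.246801)
  Y <- Y + (h/6)(k1 + 2k2 + 2k3 + k4): p = -0.1542, q = -0.1017, dp/dtau = -1.5769, dq/dtau = -1.0315
step 3:
  k1: at (p, q) = (-0.154242, -0.101679), (dp/dtau, dq/dtau) = (-1.576931, -1.031538); Gamma_ppp = 0.435710, Gamma_ppq = 0.000000, Gamma_pqq = -0.531630, Gamma_qpp = 0.207688, Gamma_qpq = 0.000000, Gamma_qqq = -0.253409; k1 = (-1.576931, -1.031538, -0.517794, -0.246814)
  k2: at (p, q) = (-0.193665, -0.127467), (dp/dtau, dq/dtau) = (-1.589876, -1.037708); Gamma_ppp = 0.429119, Gamma_ppq = 0.000000, Gamma_pqq = -0.656383, Gamma_qpp = 0.224972, Gamma_qpq = 0.000000, Gamma_qqq = -0.344118; k2 = (-1.589876, -1.037708, -0.377867, -0.198102)
  k3: at (p, q) = (-0.193989, -0.127621), (dp/dtau, dq/dtau) = (-1.586377, -1.036491); Gamma_ppp = 0.429070, Gamma_ppq = 0.000000, Gamma_pqq = -0.657103, Gamma_qpp = 0.225099, Gamma_qpq = 0.000000, Gamma_qqq = -0.344730; k3 = (-1.586377, -1.036491, -0.373861, -0.196135)
  k4: at (p, q) = (-0.233561, -0.153503), (dp/dtau, dq/dtau) = (-1.595624, -1.041345); Gamma_ppp = 0.419622, Gamma_ppq = 0.000000, Gamma_pqq = -0.772959, Gamma_qpp = 0.244720, Gamma_qpq = 0.000000, Gamma_qqq = -0.450784; k4 = (-1.595624, -1.041345, -0.230167, -0.134231)
  Y <- Y + (h/6)(k1 + 2k2 + 2k3 + k4): p = -0.2336, q = -0.1535, dp/dtau = -1.5957, dq/dtau = -1.0413

Answer: p = -0.2336, q = -0.1535, dp/dtau = -1.5957, dq/dtau = -1.0413


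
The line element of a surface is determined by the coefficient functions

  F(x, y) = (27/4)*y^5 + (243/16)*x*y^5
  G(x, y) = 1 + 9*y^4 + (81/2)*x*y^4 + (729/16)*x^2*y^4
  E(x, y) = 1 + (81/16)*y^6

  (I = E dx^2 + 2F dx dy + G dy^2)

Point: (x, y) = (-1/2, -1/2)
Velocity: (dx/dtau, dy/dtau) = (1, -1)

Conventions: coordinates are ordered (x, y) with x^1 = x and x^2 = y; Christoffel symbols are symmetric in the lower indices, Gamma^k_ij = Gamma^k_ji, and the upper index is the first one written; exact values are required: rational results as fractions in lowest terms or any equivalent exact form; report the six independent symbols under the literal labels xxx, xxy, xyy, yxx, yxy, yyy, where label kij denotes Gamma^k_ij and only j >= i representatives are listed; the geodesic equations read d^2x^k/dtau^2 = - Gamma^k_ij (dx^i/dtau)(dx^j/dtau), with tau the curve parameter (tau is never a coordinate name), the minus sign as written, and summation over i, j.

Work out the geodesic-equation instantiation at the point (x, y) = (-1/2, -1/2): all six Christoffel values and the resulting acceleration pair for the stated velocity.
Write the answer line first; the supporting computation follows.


Answer: Gamma_xxx = 0, Gamma_xxy = -243/557, Gamma_xyy = -54/557, Gamma_yxx = 0, Gamma_yxy = -81/557, Gamma_yyy = -18/557; accelerations (d^2x/dtau^2, d^2y/dtau^2) = (-432/557, -144/557)

E = 1105/1024, F = 27/1024, G = 1033/1024 at the point
E_x = 0, E_y = -243/256, F_x = -243/512, F_y = -135/512, G_x = -81/256, G_y = -9/128
EG - F^2 = 557/512;  g^inv = (512/557) * [[1033/1024, -27/1024], [-27/1024, 1105/1024]]
first-kind symbols [ij,l] = (1/2)(d_i g_jl + d_j g_il - d_l g_ij): [xx,x] = E_x/2 = 0, [xx,y] = F_x - E_y/2 = 0, [xy,x] = E_y/2 = -243/512, [xy,y] = G_x/2 = -81/512, [yy,x] = F_y - G_x/2 = -27/256, [yy,y] = G_y/2 = -9/256
Gamma^x_ij = (G*[ij,x] - F*[ij,y])/(EG - F^2), Gamma^y_ij = (E*[ij,y] - F*[ij,x])/(EG - F^2)
Gamma_xxx = 0, Gamma_xxy = -243/557, Gamma_xyy = -54/557, Gamma_yxx = 0, Gamma_yxy = -81/557, Gamma_yyy = -18/557
d^2x/dtau^2 = -(Gamma_xxx*(1)^2 + 2*Gamma_xxy*(1)*(-1) + Gamma_xyy*(-1)^2) = -432/557
d^2y/dtau^2 = -(Gamma_yxx*(1)^2 + 2*Gamma_yxy*(1)*(-1) + Gamma_yyy*(-1)^2) = -144/557


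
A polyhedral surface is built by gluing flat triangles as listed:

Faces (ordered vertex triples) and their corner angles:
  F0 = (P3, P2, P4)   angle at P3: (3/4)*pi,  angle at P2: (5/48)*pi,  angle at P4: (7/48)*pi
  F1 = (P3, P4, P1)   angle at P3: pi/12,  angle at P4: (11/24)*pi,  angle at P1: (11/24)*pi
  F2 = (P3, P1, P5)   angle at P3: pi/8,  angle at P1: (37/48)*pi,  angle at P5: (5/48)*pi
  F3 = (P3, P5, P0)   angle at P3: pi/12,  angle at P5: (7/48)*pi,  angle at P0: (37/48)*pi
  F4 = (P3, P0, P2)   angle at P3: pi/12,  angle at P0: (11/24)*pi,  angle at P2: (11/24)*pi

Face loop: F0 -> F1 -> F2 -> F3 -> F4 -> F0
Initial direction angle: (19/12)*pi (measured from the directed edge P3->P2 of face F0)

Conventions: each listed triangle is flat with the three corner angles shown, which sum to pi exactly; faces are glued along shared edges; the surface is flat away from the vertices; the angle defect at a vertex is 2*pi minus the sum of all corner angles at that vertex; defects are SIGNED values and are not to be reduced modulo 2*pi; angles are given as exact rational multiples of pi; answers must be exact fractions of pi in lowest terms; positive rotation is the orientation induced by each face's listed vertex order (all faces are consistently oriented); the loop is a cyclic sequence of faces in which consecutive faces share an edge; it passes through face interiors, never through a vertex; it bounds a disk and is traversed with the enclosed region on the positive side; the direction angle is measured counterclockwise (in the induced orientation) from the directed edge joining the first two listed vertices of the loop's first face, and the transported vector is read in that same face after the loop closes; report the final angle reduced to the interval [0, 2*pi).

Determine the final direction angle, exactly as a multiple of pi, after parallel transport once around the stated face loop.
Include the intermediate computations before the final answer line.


enclosed vertex P3: corner angles sum to (9/8)*pi, defect = 2*pi - (9/8)*pi = (7/8)*pi
the rotation equals the total enclosed defect, so the final angle is initial + defects (mod 2*pi)
final angle = (19/12)*pi + (7/8)*pi = (11/24)*pi (mod 2*pi)

Answer: final direction angle = (11/24)*pi
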